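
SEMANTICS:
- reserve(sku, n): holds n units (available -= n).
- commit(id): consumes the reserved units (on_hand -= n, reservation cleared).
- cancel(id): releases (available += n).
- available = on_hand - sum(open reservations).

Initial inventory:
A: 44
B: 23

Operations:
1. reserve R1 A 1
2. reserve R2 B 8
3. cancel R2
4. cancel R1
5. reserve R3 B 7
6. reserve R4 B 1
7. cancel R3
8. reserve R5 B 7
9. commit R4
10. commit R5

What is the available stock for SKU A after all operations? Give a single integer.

Step 1: reserve R1 A 1 -> on_hand[A=44 B=23] avail[A=43 B=23] open={R1}
Step 2: reserve R2 B 8 -> on_hand[A=44 B=23] avail[A=43 B=15] open={R1,R2}
Step 3: cancel R2 -> on_hand[A=44 B=23] avail[A=43 B=23] open={R1}
Step 4: cancel R1 -> on_hand[A=44 B=23] avail[A=44 B=23] open={}
Step 5: reserve R3 B 7 -> on_hand[A=44 B=23] avail[A=44 B=16] open={R3}
Step 6: reserve R4 B 1 -> on_hand[A=44 B=23] avail[A=44 B=15] open={R3,R4}
Step 7: cancel R3 -> on_hand[A=44 B=23] avail[A=44 B=22] open={R4}
Step 8: reserve R5 B 7 -> on_hand[A=44 B=23] avail[A=44 B=15] open={R4,R5}
Step 9: commit R4 -> on_hand[A=44 B=22] avail[A=44 B=15] open={R5}
Step 10: commit R5 -> on_hand[A=44 B=15] avail[A=44 B=15] open={}
Final available[A] = 44

Answer: 44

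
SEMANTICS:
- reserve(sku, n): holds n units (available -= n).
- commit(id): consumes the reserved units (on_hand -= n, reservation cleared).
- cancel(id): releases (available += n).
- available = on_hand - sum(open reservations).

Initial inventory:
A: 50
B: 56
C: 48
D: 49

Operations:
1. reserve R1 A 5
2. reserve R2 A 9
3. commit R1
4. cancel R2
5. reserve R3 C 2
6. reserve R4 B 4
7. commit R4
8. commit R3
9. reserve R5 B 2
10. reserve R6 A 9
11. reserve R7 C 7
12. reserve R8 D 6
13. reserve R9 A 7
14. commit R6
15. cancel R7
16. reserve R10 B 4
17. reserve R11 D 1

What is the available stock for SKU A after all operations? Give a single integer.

Answer: 29

Derivation:
Step 1: reserve R1 A 5 -> on_hand[A=50 B=56 C=48 D=49] avail[A=45 B=56 C=48 D=49] open={R1}
Step 2: reserve R2 A 9 -> on_hand[A=50 B=56 C=48 D=49] avail[A=36 B=56 C=48 D=49] open={R1,R2}
Step 3: commit R1 -> on_hand[A=45 B=56 C=48 D=49] avail[A=36 B=56 C=48 D=49] open={R2}
Step 4: cancel R2 -> on_hand[A=45 B=56 C=48 D=49] avail[A=45 B=56 C=48 D=49] open={}
Step 5: reserve R3 C 2 -> on_hand[A=45 B=56 C=48 D=49] avail[A=45 B=56 C=46 D=49] open={R3}
Step 6: reserve R4 B 4 -> on_hand[A=45 B=56 C=48 D=49] avail[A=45 B=52 C=46 D=49] open={R3,R4}
Step 7: commit R4 -> on_hand[A=45 B=52 C=48 D=49] avail[A=45 B=52 C=46 D=49] open={R3}
Step 8: commit R3 -> on_hand[A=45 B=52 C=46 D=49] avail[A=45 B=52 C=46 D=49] open={}
Step 9: reserve R5 B 2 -> on_hand[A=45 B=52 C=46 D=49] avail[A=45 B=50 C=46 D=49] open={R5}
Step 10: reserve R6 A 9 -> on_hand[A=45 B=52 C=46 D=49] avail[A=36 B=50 C=46 D=49] open={R5,R6}
Step 11: reserve R7 C 7 -> on_hand[A=45 B=52 C=46 D=49] avail[A=36 B=50 C=39 D=49] open={R5,R6,R7}
Step 12: reserve R8 D 6 -> on_hand[A=45 B=52 C=46 D=49] avail[A=36 B=50 C=39 D=43] open={R5,R6,R7,R8}
Step 13: reserve R9 A 7 -> on_hand[A=45 B=52 C=46 D=49] avail[A=29 B=50 C=39 D=43] open={R5,R6,R7,R8,R9}
Step 14: commit R6 -> on_hand[A=36 B=52 C=46 D=49] avail[A=29 B=50 C=39 D=43] open={R5,R7,R8,R9}
Step 15: cancel R7 -> on_hand[A=36 B=52 C=46 D=49] avail[A=29 B=50 C=46 D=43] open={R5,R8,R9}
Step 16: reserve R10 B 4 -> on_hand[A=36 B=52 C=46 D=49] avail[A=29 B=46 C=46 D=43] open={R10,R5,R8,R9}
Step 17: reserve R11 D 1 -> on_hand[A=36 B=52 C=46 D=49] avail[A=29 B=46 C=46 D=42] open={R10,R11,R5,R8,R9}
Final available[A] = 29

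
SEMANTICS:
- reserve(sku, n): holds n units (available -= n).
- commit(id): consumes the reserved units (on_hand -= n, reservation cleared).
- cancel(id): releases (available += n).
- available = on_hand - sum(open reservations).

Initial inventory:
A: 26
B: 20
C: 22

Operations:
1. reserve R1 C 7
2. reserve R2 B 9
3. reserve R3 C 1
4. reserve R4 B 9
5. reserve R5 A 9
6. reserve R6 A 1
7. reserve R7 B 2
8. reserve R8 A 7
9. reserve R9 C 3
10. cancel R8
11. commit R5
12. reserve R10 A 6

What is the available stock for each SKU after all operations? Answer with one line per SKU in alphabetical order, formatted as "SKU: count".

Step 1: reserve R1 C 7 -> on_hand[A=26 B=20 C=22] avail[A=26 B=20 C=15] open={R1}
Step 2: reserve R2 B 9 -> on_hand[A=26 B=20 C=22] avail[A=26 B=11 C=15] open={R1,R2}
Step 3: reserve R3 C 1 -> on_hand[A=26 B=20 C=22] avail[A=26 B=11 C=14] open={R1,R2,R3}
Step 4: reserve R4 B 9 -> on_hand[A=26 B=20 C=22] avail[A=26 B=2 C=14] open={R1,R2,R3,R4}
Step 5: reserve R5 A 9 -> on_hand[A=26 B=20 C=22] avail[A=17 B=2 C=14] open={R1,R2,R3,R4,R5}
Step 6: reserve R6 A 1 -> on_hand[A=26 B=20 C=22] avail[A=16 B=2 C=14] open={R1,R2,R3,R4,R5,R6}
Step 7: reserve R7 B 2 -> on_hand[A=26 B=20 C=22] avail[A=16 B=0 C=14] open={R1,R2,R3,R4,R5,R6,R7}
Step 8: reserve R8 A 7 -> on_hand[A=26 B=20 C=22] avail[A=9 B=0 C=14] open={R1,R2,R3,R4,R5,R6,R7,R8}
Step 9: reserve R9 C 3 -> on_hand[A=26 B=20 C=22] avail[A=9 B=0 C=11] open={R1,R2,R3,R4,R5,R6,R7,R8,R9}
Step 10: cancel R8 -> on_hand[A=26 B=20 C=22] avail[A=16 B=0 C=11] open={R1,R2,R3,R4,R5,R6,R7,R9}
Step 11: commit R5 -> on_hand[A=17 B=20 C=22] avail[A=16 B=0 C=11] open={R1,R2,R3,R4,R6,R7,R9}
Step 12: reserve R10 A 6 -> on_hand[A=17 B=20 C=22] avail[A=10 B=0 C=11] open={R1,R10,R2,R3,R4,R6,R7,R9}

Answer: A: 10
B: 0
C: 11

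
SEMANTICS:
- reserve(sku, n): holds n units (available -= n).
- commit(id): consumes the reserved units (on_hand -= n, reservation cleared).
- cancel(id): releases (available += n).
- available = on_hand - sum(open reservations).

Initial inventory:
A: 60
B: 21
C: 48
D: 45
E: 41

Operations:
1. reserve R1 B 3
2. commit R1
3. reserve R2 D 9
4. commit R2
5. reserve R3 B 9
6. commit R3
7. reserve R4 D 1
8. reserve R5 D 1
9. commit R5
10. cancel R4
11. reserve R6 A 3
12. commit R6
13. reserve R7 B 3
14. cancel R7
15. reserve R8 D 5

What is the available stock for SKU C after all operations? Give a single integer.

Step 1: reserve R1 B 3 -> on_hand[A=60 B=21 C=48 D=45 E=41] avail[A=60 B=18 C=48 D=45 E=41] open={R1}
Step 2: commit R1 -> on_hand[A=60 B=18 C=48 D=45 E=41] avail[A=60 B=18 C=48 D=45 E=41] open={}
Step 3: reserve R2 D 9 -> on_hand[A=60 B=18 C=48 D=45 E=41] avail[A=60 B=18 C=48 D=36 E=41] open={R2}
Step 4: commit R2 -> on_hand[A=60 B=18 C=48 D=36 E=41] avail[A=60 B=18 C=48 D=36 E=41] open={}
Step 5: reserve R3 B 9 -> on_hand[A=60 B=18 C=48 D=36 E=41] avail[A=60 B=9 C=48 D=36 E=41] open={R3}
Step 6: commit R3 -> on_hand[A=60 B=9 C=48 D=36 E=41] avail[A=60 B=9 C=48 D=36 E=41] open={}
Step 7: reserve R4 D 1 -> on_hand[A=60 B=9 C=48 D=36 E=41] avail[A=60 B=9 C=48 D=35 E=41] open={R4}
Step 8: reserve R5 D 1 -> on_hand[A=60 B=9 C=48 D=36 E=41] avail[A=60 B=9 C=48 D=34 E=41] open={R4,R5}
Step 9: commit R5 -> on_hand[A=60 B=9 C=48 D=35 E=41] avail[A=60 B=9 C=48 D=34 E=41] open={R4}
Step 10: cancel R4 -> on_hand[A=60 B=9 C=48 D=35 E=41] avail[A=60 B=9 C=48 D=35 E=41] open={}
Step 11: reserve R6 A 3 -> on_hand[A=60 B=9 C=48 D=35 E=41] avail[A=57 B=9 C=48 D=35 E=41] open={R6}
Step 12: commit R6 -> on_hand[A=57 B=9 C=48 D=35 E=41] avail[A=57 B=9 C=48 D=35 E=41] open={}
Step 13: reserve R7 B 3 -> on_hand[A=57 B=9 C=48 D=35 E=41] avail[A=57 B=6 C=48 D=35 E=41] open={R7}
Step 14: cancel R7 -> on_hand[A=57 B=9 C=48 D=35 E=41] avail[A=57 B=9 C=48 D=35 E=41] open={}
Step 15: reserve R8 D 5 -> on_hand[A=57 B=9 C=48 D=35 E=41] avail[A=57 B=9 C=48 D=30 E=41] open={R8}
Final available[C] = 48

Answer: 48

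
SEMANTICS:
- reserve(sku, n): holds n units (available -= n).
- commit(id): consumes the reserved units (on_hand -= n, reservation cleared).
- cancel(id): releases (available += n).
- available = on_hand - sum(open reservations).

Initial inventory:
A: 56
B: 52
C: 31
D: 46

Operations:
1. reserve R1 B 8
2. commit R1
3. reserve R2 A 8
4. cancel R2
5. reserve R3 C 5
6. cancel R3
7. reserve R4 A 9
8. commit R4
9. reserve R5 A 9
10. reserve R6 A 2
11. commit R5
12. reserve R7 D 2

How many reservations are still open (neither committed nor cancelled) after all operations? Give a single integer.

Step 1: reserve R1 B 8 -> on_hand[A=56 B=52 C=31 D=46] avail[A=56 B=44 C=31 D=46] open={R1}
Step 2: commit R1 -> on_hand[A=56 B=44 C=31 D=46] avail[A=56 B=44 C=31 D=46] open={}
Step 3: reserve R2 A 8 -> on_hand[A=56 B=44 C=31 D=46] avail[A=48 B=44 C=31 D=46] open={R2}
Step 4: cancel R2 -> on_hand[A=56 B=44 C=31 D=46] avail[A=56 B=44 C=31 D=46] open={}
Step 5: reserve R3 C 5 -> on_hand[A=56 B=44 C=31 D=46] avail[A=56 B=44 C=26 D=46] open={R3}
Step 6: cancel R3 -> on_hand[A=56 B=44 C=31 D=46] avail[A=56 B=44 C=31 D=46] open={}
Step 7: reserve R4 A 9 -> on_hand[A=56 B=44 C=31 D=46] avail[A=47 B=44 C=31 D=46] open={R4}
Step 8: commit R4 -> on_hand[A=47 B=44 C=31 D=46] avail[A=47 B=44 C=31 D=46] open={}
Step 9: reserve R5 A 9 -> on_hand[A=47 B=44 C=31 D=46] avail[A=38 B=44 C=31 D=46] open={R5}
Step 10: reserve R6 A 2 -> on_hand[A=47 B=44 C=31 D=46] avail[A=36 B=44 C=31 D=46] open={R5,R6}
Step 11: commit R5 -> on_hand[A=38 B=44 C=31 D=46] avail[A=36 B=44 C=31 D=46] open={R6}
Step 12: reserve R7 D 2 -> on_hand[A=38 B=44 C=31 D=46] avail[A=36 B=44 C=31 D=44] open={R6,R7}
Open reservations: ['R6', 'R7'] -> 2

Answer: 2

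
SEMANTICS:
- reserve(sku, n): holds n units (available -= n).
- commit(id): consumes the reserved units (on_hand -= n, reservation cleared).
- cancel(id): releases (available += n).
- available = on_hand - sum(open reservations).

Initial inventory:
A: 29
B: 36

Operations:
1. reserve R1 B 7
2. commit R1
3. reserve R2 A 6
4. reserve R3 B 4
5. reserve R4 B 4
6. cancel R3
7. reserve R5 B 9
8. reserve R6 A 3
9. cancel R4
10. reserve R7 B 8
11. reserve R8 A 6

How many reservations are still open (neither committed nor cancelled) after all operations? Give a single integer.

Answer: 5

Derivation:
Step 1: reserve R1 B 7 -> on_hand[A=29 B=36] avail[A=29 B=29] open={R1}
Step 2: commit R1 -> on_hand[A=29 B=29] avail[A=29 B=29] open={}
Step 3: reserve R2 A 6 -> on_hand[A=29 B=29] avail[A=23 B=29] open={R2}
Step 4: reserve R3 B 4 -> on_hand[A=29 B=29] avail[A=23 B=25] open={R2,R3}
Step 5: reserve R4 B 4 -> on_hand[A=29 B=29] avail[A=23 B=21] open={R2,R3,R4}
Step 6: cancel R3 -> on_hand[A=29 B=29] avail[A=23 B=25] open={R2,R4}
Step 7: reserve R5 B 9 -> on_hand[A=29 B=29] avail[A=23 B=16] open={R2,R4,R5}
Step 8: reserve R6 A 3 -> on_hand[A=29 B=29] avail[A=20 B=16] open={R2,R4,R5,R6}
Step 9: cancel R4 -> on_hand[A=29 B=29] avail[A=20 B=20] open={R2,R5,R6}
Step 10: reserve R7 B 8 -> on_hand[A=29 B=29] avail[A=20 B=12] open={R2,R5,R6,R7}
Step 11: reserve R8 A 6 -> on_hand[A=29 B=29] avail[A=14 B=12] open={R2,R5,R6,R7,R8}
Open reservations: ['R2', 'R5', 'R6', 'R7', 'R8'] -> 5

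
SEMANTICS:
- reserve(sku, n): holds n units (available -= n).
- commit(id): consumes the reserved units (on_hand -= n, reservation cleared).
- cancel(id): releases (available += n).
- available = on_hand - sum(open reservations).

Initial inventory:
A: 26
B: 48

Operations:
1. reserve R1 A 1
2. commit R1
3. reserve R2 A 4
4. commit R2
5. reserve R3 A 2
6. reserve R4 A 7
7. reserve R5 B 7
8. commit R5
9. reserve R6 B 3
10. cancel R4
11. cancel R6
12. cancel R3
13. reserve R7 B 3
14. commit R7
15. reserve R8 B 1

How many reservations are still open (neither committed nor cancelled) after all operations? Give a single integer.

Step 1: reserve R1 A 1 -> on_hand[A=26 B=48] avail[A=25 B=48] open={R1}
Step 2: commit R1 -> on_hand[A=25 B=48] avail[A=25 B=48] open={}
Step 3: reserve R2 A 4 -> on_hand[A=25 B=48] avail[A=21 B=48] open={R2}
Step 4: commit R2 -> on_hand[A=21 B=48] avail[A=21 B=48] open={}
Step 5: reserve R3 A 2 -> on_hand[A=21 B=48] avail[A=19 B=48] open={R3}
Step 6: reserve R4 A 7 -> on_hand[A=21 B=48] avail[A=12 B=48] open={R3,R4}
Step 7: reserve R5 B 7 -> on_hand[A=21 B=48] avail[A=12 B=41] open={R3,R4,R5}
Step 8: commit R5 -> on_hand[A=21 B=41] avail[A=12 B=41] open={R3,R4}
Step 9: reserve R6 B 3 -> on_hand[A=21 B=41] avail[A=12 B=38] open={R3,R4,R6}
Step 10: cancel R4 -> on_hand[A=21 B=41] avail[A=19 B=38] open={R3,R6}
Step 11: cancel R6 -> on_hand[A=21 B=41] avail[A=19 B=41] open={R3}
Step 12: cancel R3 -> on_hand[A=21 B=41] avail[A=21 B=41] open={}
Step 13: reserve R7 B 3 -> on_hand[A=21 B=41] avail[A=21 B=38] open={R7}
Step 14: commit R7 -> on_hand[A=21 B=38] avail[A=21 B=38] open={}
Step 15: reserve R8 B 1 -> on_hand[A=21 B=38] avail[A=21 B=37] open={R8}
Open reservations: ['R8'] -> 1

Answer: 1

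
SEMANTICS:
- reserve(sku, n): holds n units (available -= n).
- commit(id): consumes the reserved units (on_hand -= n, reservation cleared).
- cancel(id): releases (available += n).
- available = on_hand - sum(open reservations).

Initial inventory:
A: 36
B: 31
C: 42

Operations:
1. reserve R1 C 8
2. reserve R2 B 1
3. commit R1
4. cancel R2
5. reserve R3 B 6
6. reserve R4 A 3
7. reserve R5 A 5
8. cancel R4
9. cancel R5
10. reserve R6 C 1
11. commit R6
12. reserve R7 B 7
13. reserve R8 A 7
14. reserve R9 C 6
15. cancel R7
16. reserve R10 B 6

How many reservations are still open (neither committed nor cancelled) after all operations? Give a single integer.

Step 1: reserve R1 C 8 -> on_hand[A=36 B=31 C=42] avail[A=36 B=31 C=34] open={R1}
Step 2: reserve R2 B 1 -> on_hand[A=36 B=31 C=42] avail[A=36 B=30 C=34] open={R1,R2}
Step 3: commit R1 -> on_hand[A=36 B=31 C=34] avail[A=36 B=30 C=34] open={R2}
Step 4: cancel R2 -> on_hand[A=36 B=31 C=34] avail[A=36 B=31 C=34] open={}
Step 5: reserve R3 B 6 -> on_hand[A=36 B=31 C=34] avail[A=36 B=25 C=34] open={R3}
Step 6: reserve R4 A 3 -> on_hand[A=36 B=31 C=34] avail[A=33 B=25 C=34] open={R3,R4}
Step 7: reserve R5 A 5 -> on_hand[A=36 B=31 C=34] avail[A=28 B=25 C=34] open={R3,R4,R5}
Step 8: cancel R4 -> on_hand[A=36 B=31 C=34] avail[A=31 B=25 C=34] open={R3,R5}
Step 9: cancel R5 -> on_hand[A=36 B=31 C=34] avail[A=36 B=25 C=34] open={R3}
Step 10: reserve R6 C 1 -> on_hand[A=36 B=31 C=34] avail[A=36 B=25 C=33] open={R3,R6}
Step 11: commit R6 -> on_hand[A=36 B=31 C=33] avail[A=36 B=25 C=33] open={R3}
Step 12: reserve R7 B 7 -> on_hand[A=36 B=31 C=33] avail[A=36 B=18 C=33] open={R3,R7}
Step 13: reserve R8 A 7 -> on_hand[A=36 B=31 C=33] avail[A=29 B=18 C=33] open={R3,R7,R8}
Step 14: reserve R9 C 6 -> on_hand[A=36 B=31 C=33] avail[A=29 B=18 C=27] open={R3,R7,R8,R9}
Step 15: cancel R7 -> on_hand[A=36 B=31 C=33] avail[A=29 B=25 C=27] open={R3,R8,R9}
Step 16: reserve R10 B 6 -> on_hand[A=36 B=31 C=33] avail[A=29 B=19 C=27] open={R10,R3,R8,R9}
Open reservations: ['R10', 'R3', 'R8', 'R9'] -> 4

Answer: 4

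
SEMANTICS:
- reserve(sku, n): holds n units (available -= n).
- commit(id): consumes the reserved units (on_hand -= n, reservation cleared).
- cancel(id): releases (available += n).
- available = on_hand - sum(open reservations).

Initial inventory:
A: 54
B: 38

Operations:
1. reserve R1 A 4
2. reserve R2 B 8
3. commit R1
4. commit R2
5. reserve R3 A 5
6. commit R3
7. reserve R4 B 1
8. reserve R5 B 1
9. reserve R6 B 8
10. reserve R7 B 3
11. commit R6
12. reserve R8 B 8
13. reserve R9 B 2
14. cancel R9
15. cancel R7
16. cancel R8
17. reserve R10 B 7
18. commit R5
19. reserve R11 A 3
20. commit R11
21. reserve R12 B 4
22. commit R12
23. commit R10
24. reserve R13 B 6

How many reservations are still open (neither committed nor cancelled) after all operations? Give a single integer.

Answer: 2

Derivation:
Step 1: reserve R1 A 4 -> on_hand[A=54 B=38] avail[A=50 B=38] open={R1}
Step 2: reserve R2 B 8 -> on_hand[A=54 B=38] avail[A=50 B=30] open={R1,R2}
Step 3: commit R1 -> on_hand[A=50 B=38] avail[A=50 B=30] open={R2}
Step 4: commit R2 -> on_hand[A=50 B=30] avail[A=50 B=30] open={}
Step 5: reserve R3 A 5 -> on_hand[A=50 B=30] avail[A=45 B=30] open={R3}
Step 6: commit R3 -> on_hand[A=45 B=30] avail[A=45 B=30] open={}
Step 7: reserve R4 B 1 -> on_hand[A=45 B=30] avail[A=45 B=29] open={R4}
Step 8: reserve R5 B 1 -> on_hand[A=45 B=30] avail[A=45 B=28] open={R4,R5}
Step 9: reserve R6 B 8 -> on_hand[A=45 B=30] avail[A=45 B=20] open={R4,R5,R6}
Step 10: reserve R7 B 3 -> on_hand[A=45 B=30] avail[A=45 B=17] open={R4,R5,R6,R7}
Step 11: commit R6 -> on_hand[A=45 B=22] avail[A=45 B=17] open={R4,R5,R7}
Step 12: reserve R8 B 8 -> on_hand[A=45 B=22] avail[A=45 B=9] open={R4,R5,R7,R8}
Step 13: reserve R9 B 2 -> on_hand[A=45 B=22] avail[A=45 B=7] open={R4,R5,R7,R8,R9}
Step 14: cancel R9 -> on_hand[A=45 B=22] avail[A=45 B=9] open={R4,R5,R7,R8}
Step 15: cancel R7 -> on_hand[A=45 B=22] avail[A=45 B=12] open={R4,R5,R8}
Step 16: cancel R8 -> on_hand[A=45 B=22] avail[A=45 B=20] open={R4,R5}
Step 17: reserve R10 B 7 -> on_hand[A=45 B=22] avail[A=45 B=13] open={R10,R4,R5}
Step 18: commit R5 -> on_hand[A=45 B=21] avail[A=45 B=13] open={R10,R4}
Step 19: reserve R11 A 3 -> on_hand[A=45 B=21] avail[A=42 B=13] open={R10,R11,R4}
Step 20: commit R11 -> on_hand[A=42 B=21] avail[A=42 B=13] open={R10,R4}
Step 21: reserve R12 B 4 -> on_hand[A=42 B=21] avail[A=42 B=9] open={R10,R12,R4}
Step 22: commit R12 -> on_hand[A=42 B=17] avail[A=42 B=9] open={R10,R4}
Step 23: commit R10 -> on_hand[A=42 B=10] avail[A=42 B=9] open={R4}
Step 24: reserve R13 B 6 -> on_hand[A=42 B=10] avail[A=42 B=3] open={R13,R4}
Open reservations: ['R13', 'R4'] -> 2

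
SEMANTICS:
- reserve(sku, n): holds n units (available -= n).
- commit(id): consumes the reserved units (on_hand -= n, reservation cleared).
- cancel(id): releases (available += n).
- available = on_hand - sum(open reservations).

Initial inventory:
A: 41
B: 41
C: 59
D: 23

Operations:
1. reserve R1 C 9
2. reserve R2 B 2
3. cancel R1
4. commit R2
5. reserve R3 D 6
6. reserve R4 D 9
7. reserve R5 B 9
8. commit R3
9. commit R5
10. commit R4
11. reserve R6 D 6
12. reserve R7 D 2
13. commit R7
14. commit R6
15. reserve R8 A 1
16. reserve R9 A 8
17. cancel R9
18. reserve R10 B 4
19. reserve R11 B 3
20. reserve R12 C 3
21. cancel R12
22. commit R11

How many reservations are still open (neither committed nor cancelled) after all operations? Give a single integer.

Step 1: reserve R1 C 9 -> on_hand[A=41 B=41 C=59 D=23] avail[A=41 B=41 C=50 D=23] open={R1}
Step 2: reserve R2 B 2 -> on_hand[A=41 B=41 C=59 D=23] avail[A=41 B=39 C=50 D=23] open={R1,R2}
Step 3: cancel R1 -> on_hand[A=41 B=41 C=59 D=23] avail[A=41 B=39 C=59 D=23] open={R2}
Step 4: commit R2 -> on_hand[A=41 B=39 C=59 D=23] avail[A=41 B=39 C=59 D=23] open={}
Step 5: reserve R3 D 6 -> on_hand[A=41 B=39 C=59 D=23] avail[A=41 B=39 C=59 D=17] open={R3}
Step 6: reserve R4 D 9 -> on_hand[A=41 B=39 C=59 D=23] avail[A=41 B=39 C=59 D=8] open={R3,R4}
Step 7: reserve R5 B 9 -> on_hand[A=41 B=39 C=59 D=23] avail[A=41 B=30 C=59 D=8] open={R3,R4,R5}
Step 8: commit R3 -> on_hand[A=41 B=39 C=59 D=17] avail[A=41 B=30 C=59 D=8] open={R4,R5}
Step 9: commit R5 -> on_hand[A=41 B=30 C=59 D=17] avail[A=41 B=30 C=59 D=8] open={R4}
Step 10: commit R4 -> on_hand[A=41 B=30 C=59 D=8] avail[A=41 B=30 C=59 D=8] open={}
Step 11: reserve R6 D 6 -> on_hand[A=41 B=30 C=59 D=8] avail[A=41 B=30 C=59 D=2] open={R6}
Step 12: reserve R7 D 2 -> on_hand[A=41 B=30 C=59 D=8] avail[A=41 B=30 C=59 D=0] open={R6,R7}
Step 13: commit R7 -> on_hand[A=41 B=30 C=59 D=6] avail[A=41 B=30 C=59 D=0] open={R6}
Step 14: commit R6 -> on_hand[A=41 B=30 C=59 D=0] avail[A=41 B=30 C=59 D=0] open={}
Step 15: reserve R8 A 1 -> on_hand[A=41 B=30 C=59 D=0] avail[A=40 B=30 C=59 D=0] open={R8}
Step 16: reserve R9 A 8 -> on_hand[A=41 B=30 C=59 D=0] avail[A=32 B=30 C=59 D=0] open={R8,R9}
Step 17: cancel R9 -> on_hand[A=41 B=30 C=59 D=0] avail[A=40 B=30 C=59 D=0] open={R8}
Step 18: reserve R10 B 4 -> on_hand[A=41 B=30 C=59 D=0] avail[A=40 B=26 C=59 D=0] open={R10,R8}
Step 19: reserve R11 B 3 -> on_hand[A=41 B=30 C=59 D=0] avail[A=40 B=23 C=59 D=0] open={R10,R11,R8}
Step 20: reserve R12 C 3 -> on_hand[A=41 B=30 C=59 D=0] avail[A=40 B=23 C=56 D=0] open={R10,R11,R12,R8}
Step 21: cancel R12 -> on_hand[A=41 B=30 C=59 D=0] avail[A=40 B=23 C=59 D=0] open={R10,R11,R8}
Step 22: commit R11 -> on_hand[A=41 B=27 C=59 D=0] avail[A=40 B=23 C=59 D=0] open={R10,R8}
Open reservations: ['R10', 'R8'] -> 2

Answer: 2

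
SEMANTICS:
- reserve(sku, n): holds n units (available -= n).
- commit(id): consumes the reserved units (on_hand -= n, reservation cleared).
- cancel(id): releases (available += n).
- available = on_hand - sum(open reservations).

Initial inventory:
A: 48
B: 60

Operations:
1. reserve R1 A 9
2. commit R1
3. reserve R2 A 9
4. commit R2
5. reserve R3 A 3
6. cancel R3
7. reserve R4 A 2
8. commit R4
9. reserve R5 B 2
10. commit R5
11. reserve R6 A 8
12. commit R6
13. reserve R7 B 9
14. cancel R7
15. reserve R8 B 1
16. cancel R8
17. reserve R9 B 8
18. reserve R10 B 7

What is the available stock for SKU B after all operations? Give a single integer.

Step 1: reserve R1 A 9 -> on_hand[A=48 B=60] avail[A=39 B=60] open={R1}
Step 2: commit R1 -> on_hand[A=39 B=60] avail[A=39 B=60] open={}
Step 3: reserve R2 A 9 -> on_hand[A=39 B=60] avail[A=30 B=60] open={R2}
Step 4: commit R2 -> on_hand[A=30 B=60] avail[A=30 B=60] open={}
Step 5: reserve R3 A 3 -> on_hand[A=30 B=60] avail[A=27 B=60] open={R3}
Step 6: cancel R3 -> on_hand[A=30 B=60] avail[A=30 B=60] open={}
Step 7: reserve R4 A 2 -> on_hand[A=30 B=60] avail[A=28 B=60] open={R4}
Step 8: commit R4 -> on_hand[A=28 B=60] avail[A=28 B=60] open={}
Step 9: reserve R5 B 2 -> on_hand[A=28 B=60] avail[A=28 B=58] open={R5}
Step 10: commit R5 -> on_hand[A=28 B=58] avail[A=28 B=58] open={}
Step 11: reserve R6 A 8 -> on_hand[A=28 B=58] avail[A=20 B=58] open={R6}
Step 12: commit R6 -> on_hand[A=20 B=58] avail[A=20 B=58] open={}
Step 13: reserve R7 B 9 -> on_hand[A=20 B=58] avail[A=20 B=49] open={R7}
Step 14: cancel R7 -> on_hand[A=20 B=58] avail[A=20 B=58] open={}
Step 15: reserve R8 B 1 -> on_hand[A=20 B=58] avail[A=20 B=57] open={R8}
Step 16: cancel R8 -> on_hand[A=20 B=58] avail[A=20 B=58] open={}
Step 17: reserve R9 B 8 -> on_hand[A=20 B=58] avail[A=20 B=50] open={R9}
Step 18: reserve R10 B 7 -> on_hand[A=20 B=58] avail[A=20 B=43] open={R10,R9}
Final available[B] = 43

Answer: 43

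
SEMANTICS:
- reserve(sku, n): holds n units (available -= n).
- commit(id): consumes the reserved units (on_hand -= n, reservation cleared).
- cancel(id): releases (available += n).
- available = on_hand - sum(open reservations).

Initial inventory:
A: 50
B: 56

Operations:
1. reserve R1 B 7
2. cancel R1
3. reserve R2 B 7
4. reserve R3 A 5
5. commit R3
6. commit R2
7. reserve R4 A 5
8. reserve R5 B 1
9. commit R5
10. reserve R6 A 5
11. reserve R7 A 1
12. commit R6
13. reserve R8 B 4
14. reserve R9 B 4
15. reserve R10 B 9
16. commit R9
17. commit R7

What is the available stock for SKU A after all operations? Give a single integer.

Answer: 34

Derivation:
Step 1: reserve R1 B 7 -> on_hand[A=50 B=56] avail[A=50 B=49] open={R1}
Step 2: cancel R1 -> on_hand[A=50 B=56] avail[A=50 B=56] open={}
Step 3: reserve R2 B 7 -> on_hand[A=50 B=56] avail[A=50 B=49] open={R2}
Step 4: reserve R3 A 5 -> on_hand[A=50 B=56] avail[A=45 B=49] open={R2,R3}
Step 5: commit R3 -> on_hand[A=45 B=56] avail[A=45 B=49] open={R2}
Step 6: commit R2 -> on_hand[A=45 B=49] avail[A=45 B=49] open={}
Step 7: reserve R4 A 5 -> on_hand[A=45 B=49] avail[A=40 B=49] open={R4}
Step 8: reserve R5 B 1 -> on_hand[A=45 B=49] avail[A=40 B=48] open={R4,R5}
Step 9: commit R5 -> on_hand[A=45 B=48] avail[A=40 B=48] open={R4}
Step 10: reserve R6 A 5 -> on_hand[A=45 B=48] avail[A=35 B=48] open={R4,R6}
Step 11: reserve R7 A 1 -> on_hand[A=45 B=48] avail[A=34 B=48] open={R4,R6,R7}
Step 12: commit R6 -> on_hand[A=40 B=48] avail[A=34 B=48] open={R4,R7}
Step 13: reserve R8 B 4 -> on_hand[A=40 B=48] avail[A=34 B=44] open={R4,R7,R8}
Step 14: reserve R9 B 4 -> on_hand[A=40 B=48] avail[A=34 B=40] open={R4,R7,R8,R9}
Step 15: reserve R10 B 9 -> on_hand[A=40 B=48] avail[A=34 B=31] open={R10,R4,R7,R8,R9}
Step 16: commit R9 -> on_hand[A=40 B=44] avail[A=34 B=31] open={R10,R4,R7,R8}
Step 17: commit R7 -> on_hand[A=39 B=44] avail[A=34 B=31] open={R10,R4,R8}
Final available[A] = 34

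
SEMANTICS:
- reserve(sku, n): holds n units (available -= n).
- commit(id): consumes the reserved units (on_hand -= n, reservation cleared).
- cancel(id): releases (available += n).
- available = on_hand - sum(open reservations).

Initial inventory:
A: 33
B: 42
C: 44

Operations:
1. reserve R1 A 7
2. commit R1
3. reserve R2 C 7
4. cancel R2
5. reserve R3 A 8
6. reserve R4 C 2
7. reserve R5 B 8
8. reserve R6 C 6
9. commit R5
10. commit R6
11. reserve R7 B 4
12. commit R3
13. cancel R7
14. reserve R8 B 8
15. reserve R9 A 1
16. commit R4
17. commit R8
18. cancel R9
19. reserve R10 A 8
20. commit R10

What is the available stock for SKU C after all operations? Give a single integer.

Answer: 36

Derivation:
Step 1: reserve R1 A 7 -> on_hand[A=33 B=42 C=44] avail[A=26 B=42 C=44] open={R1}
Step 2: commit R1 -> on_hand[A=26 B=42 C=44] avail[A=26 B=42 C=44] open={}
Step 3: reserve R2 C 7 -> on_hand[A=26 B=42 C=44] avail[A=26 B=42 C=37] open={R2}
Step 4: cancel R2 -> on_hand[A=26 B=42 C=44] avail[A=26 B=42 C=44] open={}
Step 5: reserve R3 A 8 -> on_hand[A=26 B=42 C=44] avail[A=18 B=42 C=44] open={R3}
Step 6: reserve R4 C 2 -> on_hand[A=26 B=42 C=44] avail[A=18 B=42 C=42] open={R3,R4}
Step 7: reserve R5 B 8 -> on_hand[A=26 B=42 C=44] avail[A=18 B=34 C=42] open={R3,R4,R5}
Step 8: reserve R6 C 6 -> on_hand[A=26 B=42 C=44] avail[A=18 B=34 C=36] open={R3,R4,R5,R6}
Step 9: commit R5 -> on_hand[A=26 B=34 C=44] avail[A=18 B=34 C=36] open={R3,R4,R6}
Step 10: commit R6 -> on_hand[A=26 B=34 C=38] avail[A=18 B=34 C=36] open={R3,R4}
Step 11: reserve R7 B 4 -> on_hand[A=26 B=34 C=38] avail[A=18 B=30 C=36] open={R3,R4,R7}
Step 12: commit R3 -> on_hand[A=18 B=34 C=38] avail[A=18 B=30 C=36] open={R4,R7}
Step 13: cancel R7 -> on_hand[A=18 B=34 C=38] avail[A=18 B=34 C=36] open={R4}
Step 14: reserve R8 B 8 -> on_hand[A=18 B=34 C=38] avail[A=18 B=26 C=36] open={R4,R8}
Step 15: reserve R9 A 1 -> on_hand[A=18 B=34 C=38] avail[A=17 B=26 C=36] open={R4,R8,R9}
Step 16: commit R4 -> on_hand[A=18 B=34 C=36] avail[A=17 B=26 C=36] open={R8,R9}
Step 17: commit R8 -> on_hand[A=18 B=26 C=36] avail[A=17 B=26 C=36] open={R9}
Step 18: cancel R9 -> on_hand[A=18 B=26 C=36] avail[A=18 B=26 C=36] open={}
Step 19: reserve R10 A 8 -> on_hand[A=18 B=26 C=36] avail[A=10 B=26 C=36] open={R10}
Step 20: commit R10 -> on_hand[A=10 B=26 C=36] avail[A=10 B=26 C=36] open={}
Final available[C] = 36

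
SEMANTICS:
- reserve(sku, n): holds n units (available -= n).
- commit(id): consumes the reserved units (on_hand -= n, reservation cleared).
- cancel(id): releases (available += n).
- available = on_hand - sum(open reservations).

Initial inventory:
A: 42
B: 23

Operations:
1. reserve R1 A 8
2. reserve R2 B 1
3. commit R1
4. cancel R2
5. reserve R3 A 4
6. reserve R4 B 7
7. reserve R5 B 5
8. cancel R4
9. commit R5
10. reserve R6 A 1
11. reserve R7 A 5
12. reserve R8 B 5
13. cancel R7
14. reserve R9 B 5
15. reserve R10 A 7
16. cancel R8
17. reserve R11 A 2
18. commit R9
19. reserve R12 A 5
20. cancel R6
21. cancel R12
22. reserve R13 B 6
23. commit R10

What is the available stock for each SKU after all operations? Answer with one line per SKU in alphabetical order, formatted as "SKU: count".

Step 1: reserve R1 A 8 -> on_hand[A=42 B=23] avail[A=34 B=23] open={R1}
Step 2: reserve R2 B 1 -> on_hand[A=42 B=23] avail[A=34 B=22] open={R1,R2}
Step 3: commit R1 -> on_hand[A=34 B=23] avail[A=34 B=22] open={R2}
Step 4: cancel R2 -> on_hand[A=34 B=23] avail[A=34 B=23] open={}
Step 5: reserve R3 A 4 -> on_hand[A=34 B=23] avail[A=30 B=23] open={R3}
Step 6: reserve R4 B 7 -> on_hand[A=34 B=23] avail[A=30 B=16] open={R3,R4}
Step 7: reserve R5 B 5 -> on_hand[A=34 B=23] avail[A=30 B=11] open={R3,R4,R5}
Step 8: cancel R4 -> on_hand[A=34 B=23] avail[A=30 B=18] open={R3,R5}
Step 9: commit R5 -> on_hand[A=34 B=18] avail[A=30 B=18] open={R3}
Step 10: reserve R6 A 1 -> on_hand[A=34 B=18] avail[A=29 B=18] open={R3,R6}
Step 11: reserve R7 A 5 -> on_hand[A=34 B=18] avail[A=24 B=18] open={R3,R6,R7}
Step 12: reserve R8 B 5 -> on_hand[A=34 B=18] avail[A=24 B=13] open={R3,R6,R7,R8}
Step 13: cancel R7 -> on_hand[A=34 B=18] avail[A=29 B=13] open={R3,R6,R8}
Step 14: reserve R9 B 5 -> on_hand[A=34 B=18] avail[A=29 B=8] open={R3,R6,R8,R9}
Step 15: reserve R10 A 7 -> on_hand[A=34 B=18] avail[A=22 B=8] open={R10,R3,R6,R8,R9}
Step 16: cancel R8 -> on_hand[A=34 B=18] avail[A=22 B=13] open={R10,R3,R6,R9}
Step 17: reserve R11 A 2 -> on_hand[A=34 B=18] avail[A=20 B=13] open={R10,R11,R3,R6,R9}
Step 18: commit R9 -> on_hand[A=34 B=13] avail[A=20 B=13] open={R10,R11,R3,R6}
Step 19: reserve R12 A 5 -> on_hand[A=34 B=13] avail[A=15 B=13] open={R10,R11,R12,R3,R6}
Step 20: cancel R6 -> on_hand[A=34 B=13] avail[A=16 B=13] open={R10,R11,R12,R3}
Step 21: cancel R12 -> on_hand[A=34 B=13] avail[A=21 B=13] open={R10,R11,R3}
Step 22: reserve R13 B 6 -> on_hand[A=34 B=13] avail[A=21 B=7] open={R10,R11,R13,R3}
Step 23: commit R10 -> on_hand[A=27 B=13] avail[A=21 B=7] open={R11,R13,R3}

Answer: A: 21
B: 7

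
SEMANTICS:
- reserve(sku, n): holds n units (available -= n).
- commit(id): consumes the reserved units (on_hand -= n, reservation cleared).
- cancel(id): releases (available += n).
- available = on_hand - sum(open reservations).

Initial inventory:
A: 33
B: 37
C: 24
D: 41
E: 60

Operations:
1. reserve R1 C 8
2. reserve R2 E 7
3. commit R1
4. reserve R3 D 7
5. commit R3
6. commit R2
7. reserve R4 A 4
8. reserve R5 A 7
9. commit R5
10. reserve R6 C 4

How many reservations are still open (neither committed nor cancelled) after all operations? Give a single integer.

Answer: 2

Derivation:
Step 1: reserve R1 C 8 -> on_hand[A=33 B=37 C=24 D=41 E=60] avail[A=33 B=37 C=16 D=41 E=60] open={R1}
Step 2: reserve R2 E 7 -> on_hand[A=33 B=37 C=24 D=41 E=60] avail[A=33 B=37 C=16 D=41 E=53] open={R1,R2}
Step 3: commit R1 -> on_hand[A=33 B=37 C=16 D=41 E=60] avail[A=33 B=37 C=16 D=41 E=53] open={R2}
Step 4: reserve R3 D 7 -> on_hand[A=33 B=37 C=16 D=41 E=60] avail[A=33 B=37 C=16 D=34 E=53] open={R2,R3}
Step 5: commit R3 -> on_hand[A=33 B=37 C=16 D=34 E=60] avail[A=33 B=37 C=16 D=34 E=53] open={R2}
Step 6: commit R2 -> on_hand[A=33 B=37 C=16 D=34 E=53] avail[A=33 B=37 C=16 D=34 E=53] open={}
Step 7: reserve R4 A 4 -> on_hand[A=33 B=37 C=16 D=34 E=53] avail[A=29 B=37 C=16 D=34 E=53] open={R4}
Step 8: reserve R5 A 7 -> on_hand[A=33 B=37 C=16 D=34 E=53] avail[A=22 B=37 C=16 D=34 E=53] open={R4,R5}
Step 9: commit R5 -> on_hand[A=26 B=37 C=16 D=34 E=53] avail[A=22 B=37 C=16 D=34 E=53] open={R4}
Step 10: reserve R6 C 4 -> on_hand[A=26 B=37 C=16 D=34 E=53] avail[A=22 B=37 C=12 D=34 E=53] open={R4,R6}
Open reservations: ['R4', 'R6'] -> 2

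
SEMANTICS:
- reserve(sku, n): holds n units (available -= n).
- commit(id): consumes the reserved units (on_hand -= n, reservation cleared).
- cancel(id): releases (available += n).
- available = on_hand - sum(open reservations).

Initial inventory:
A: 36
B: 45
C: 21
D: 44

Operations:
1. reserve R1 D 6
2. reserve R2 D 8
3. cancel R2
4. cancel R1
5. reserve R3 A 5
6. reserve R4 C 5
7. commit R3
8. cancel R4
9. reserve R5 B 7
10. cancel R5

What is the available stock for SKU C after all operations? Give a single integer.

Answer: 21

Derivation:
Step 1: reserve R1 D 6 -> on_hand[A=36 B=45 C=21 D=44] avail[A=36 B=45 C=21 D=38] open={R1}
Step 2: reserve R2 D 8 -> on_hand[A=36 B=45 C=21 D=44] avail[A=36 B=45 C=21 D=30] open={R1,R2}
Step 3: cancel R2 -> on_hand[A=36 B=45 C=21 D=44] avail[A=36 B=45 C=21 D=38] open={R1}
Step 4: cancel R1 -> on_hand[A=36 B=45 C=21 D=44] avail[A=36 B=45 C=21 D=44] open={}
Step 5: reserve R3 A 5 -> on_hand[A=36 B=45 C=21 D=44] avail[A=31 B=45 C=21 D=44] open={R3}
Step 6: reserve R4 C 5 -> on_hand[A=36 B=45 C=21 D=44] avail[A=31 B=45 C=16 D=44] open={R3,R4}
Step 7: commit R3 -> on_hand[A=31 B=45 C=21 D=44] avail[A=31 B=45 C=16 D=44] open={R4}
Step 8: cancel R4 -> on_hand[A=31 B=45 C=21 D=44] avail[A=31 B=45 C=21 D=44] open={}
Step 9: reserve R5 B 7 -> on_hand[A=31 B=45 C=21 D=44] avail[A=31 B=38 C=21 D=44] open={R5}
Step 10: cancel R5 -> on_hand[A=31 B=45 C=21 D=44] avail[A=31 B=45 C=21 D=44] open={}
Final available[C] = 21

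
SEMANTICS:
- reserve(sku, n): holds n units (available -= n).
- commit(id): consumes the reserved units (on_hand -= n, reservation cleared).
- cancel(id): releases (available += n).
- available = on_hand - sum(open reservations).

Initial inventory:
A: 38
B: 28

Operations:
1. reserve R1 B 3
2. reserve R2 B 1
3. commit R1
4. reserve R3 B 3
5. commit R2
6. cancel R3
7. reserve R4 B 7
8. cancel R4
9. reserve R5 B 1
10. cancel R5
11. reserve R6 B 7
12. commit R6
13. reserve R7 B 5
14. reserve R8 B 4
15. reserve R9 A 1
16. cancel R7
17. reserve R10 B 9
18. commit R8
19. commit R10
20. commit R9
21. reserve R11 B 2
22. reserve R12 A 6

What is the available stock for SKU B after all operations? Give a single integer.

Step 1: reserve R1 B 3 -> on_hand[A=38 B=28] avail[A=38 B=25] open={R1}
Step 2: reserve R2 B 1 -> on_hand[A=38 B=28] avail[A=38 B=24] open={R1,R2}
Step 3: commit R1 -> on_hand[A=38 B=25] avail[A=38 B=24] open={R2}
Step 4: reserve R3 B 3 -> on_hand[A=38 B=25] avail[A=38 B=21] open={R2,R3}
Step 5: commit R2 -> on_hand[A=38 B=24] avail[A=38 B=21] open={R3}
Step 6: cancel R3 -> on_hand[A=38 B=24] avail[A=38 B=24] open={}
Step 7: reserve R4 B 7 -> on_hand[A=38 B=24] avail[A=38 B=17] open={R4}
Step 8: cancel R4 -> on_hand[A=38 B=24] avail[A=38 B=24] open={}
Step 9: reserve R5 B 1 -> on_hand[A=38 B=24] avail[A=38 B=23] open={R5}
Step 10: cancel R5 -> on_hand[A=38 B=24] avail[A=38 B=24] open={}
Step 11: reserve R6 B 7 -> on_hand[A=38 B=24] avail[A=38 B=17] open={R6}
Step 12: commit R6 -> on_hand[A=38 B=17] avail[A=38 B=17] open={}
Step 13: reserve R7 B 5 -> on_hand[A=38 B=17] avail[A=38 B=12] open={R7}
Step 14: reserve R8 B 4 -> on_hand[A=38 B=17] avail[A=38 B=8] open={R7,R8}
Step 15: reserve R9 A 1 -> on_hand[A=38 B=17] avail[A=37 B=8] open={R7,R8,R9}
Step 16: cancel R7 -> on_hand[A=38 B=17] avail[A=37 B=13] open={R8,R9}
Step 17: reserve R10 B 9 -> on_hand[A=38 B=17] avail[A=37 B=4] open={R10,R8,R9}
Step 18: commit R8 -> on_hand[A=38 B=13] avail[A=37 B=4] open={R10,R9}
Step 19: commit R10 -> on_hand[A=38 B=4] avail[A=37 B=4] open={R9}
Step 20: commit R9 -> on_hand[A=37 B=4] avail[A=37 B=4] open={}
Step 21: reserve R11 B 2 -> on_hand[A=37 B=4] avail[A=37 B=2] open={R11}
Step 22: reserve R12 A 6 -> on_hand[A=37 B=4] avail[A=31 B=2] open={R11,R12}
Final available[B] = 2

Answer: 2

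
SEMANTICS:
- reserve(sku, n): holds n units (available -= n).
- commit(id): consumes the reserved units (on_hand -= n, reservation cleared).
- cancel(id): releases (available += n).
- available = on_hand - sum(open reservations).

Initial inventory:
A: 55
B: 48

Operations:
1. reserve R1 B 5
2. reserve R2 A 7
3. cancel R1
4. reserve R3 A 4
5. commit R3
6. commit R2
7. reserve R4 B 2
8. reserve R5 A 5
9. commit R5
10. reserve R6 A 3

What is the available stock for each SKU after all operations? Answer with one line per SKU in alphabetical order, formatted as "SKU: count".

Step 1: reserve R1 B 5 -> on_hand[A=55 B=48] avail[A=55 B=43] open={R1}
Step 2: reserve R2 A 7 -> on_hand[A=55 B=48] avail[A=48 B=43] open={R1,R2}
Step 3: cancel R1 -> on_hand[A=55 B=48] avail[A=48 B=48] open={R2}
Step 4: reserve R3 A 4 -> on_hand[A=55 B=48] avail[A=44 B=48] open={R2,R3}
Step 5: commit R3 -> on_hand[A=51 B=48] avail[A=44 B=48] open={R2}
Step 6: commit R2 -> on_hand[A=44 B=48] avail[A=44 B=48] open={}
Step 7: reserve R4 B 2 -> on_hand[A=44 B=48] avail[A=44 B=46] open={R4}
Step 8: reserve R5 A 5 -> on_hand[A=44 B=48] avail[A=39 B=46] open={R4,R5}
Step 9: commit R5 -> on_hand[A=39 B=48] avail[A=39 B=46] open={R4}
Step 10: reserve R6 A 3 -> on_hand[A=39 B=48] avail[A=36 B=46] open={R4,R6}

Answer: A: 36
B: 46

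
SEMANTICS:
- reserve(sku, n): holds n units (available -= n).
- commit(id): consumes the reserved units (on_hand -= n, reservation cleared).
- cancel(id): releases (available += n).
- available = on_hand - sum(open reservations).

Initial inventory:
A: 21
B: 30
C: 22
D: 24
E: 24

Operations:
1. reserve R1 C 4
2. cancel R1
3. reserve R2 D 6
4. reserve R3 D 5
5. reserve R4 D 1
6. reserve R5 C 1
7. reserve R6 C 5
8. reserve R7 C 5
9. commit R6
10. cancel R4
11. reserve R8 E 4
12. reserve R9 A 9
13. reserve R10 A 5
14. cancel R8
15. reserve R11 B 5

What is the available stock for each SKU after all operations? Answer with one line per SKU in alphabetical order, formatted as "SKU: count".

Step 1: reserve R1 C 4 -> on_hand[A=21 B=30 C=22 D=24 E=24] avail[A=21 B=30 C=18 D=24 E=24] open={R1}
Step 2: cancel R1 -> on_hand[A=21 B=30 C=22 D=24 E=24] avail[A=21 B=30 C=22 D=24 E=24] open={}
Step 3: reserve R2 D 6 -> on_hand[A=21 B=30 C=22 D=24 E=24] avail[A=21 B=30 C=22 D=18 E=24] open={R2}
Step 4: reserve R3 D 5 -> on_hand[A=21 B=30 C=22 D=24 E=24] avail[A=21 B=30 C=22 D=13 E=24] open={R2,R3}
Step 5: reserve R4 D 1 -> on_hand[A=21 B=30 C=22 D=24 E=24] avail[A=21 B=30 C=22 D=12 E=24] open={R2,R3,R4}
Step 6: reserve R5 C 1 -> on_hand[A=21 B=30 C=22 D=24 E=24] avail[A=21 B=30 C=21 D=12 E=24] open={R2,R3,R4,R5}
Step 7: reserve R6 C 5 -> on_hand[A=21 B=30 C=22 D=24 E=24] avail[A=21 B=30 C=16 D=12 E=24] open={R2,R3,R4,R5,R6}
Step 8: reserve R7 C 5 -> on_hand[A=21 B=30 C=22 D=24 E=24] avail[A=21 B=30 C=11 D=12 E=24] open={R2,R3,R4,R5,R6,R7}
Step 9: commit R6 -> on_hand[A=21 B=30 C=17 D=24 E=24] avail[A=21 B=30 C=11 D=12 E=24] open={R2,R3,R4,R5,R7}
Step 10: cancel R4 -> on_hand[A=21 B=30 C=17 D=24 E=24] avail[A=21 B=30 C=11 D=13 E=24] open={R2,R3,R5,R7}
Step 11: reserve R8 E 4 -> on_hand[A=21 B=30 C=17 D=24 E=24] avail[A=21 B=30 C=11 D=13 E=20] open={R2,R3,R5,R7,R8}
Step 12: reserve R9 A 9 -> on_hand[A=21 B=30 C=17 D=24 E=24] avail[A=12 B=30 C=11 D=13 E=20] open={R2,R3,R5,R7,R8,R9}
Step 13: reserve R10 A 5 -> on_hand[A=21 B=30 C=17 D=24 E=24] avail[A=7 B=30 C=11 D=13 E=20] open={R10,R2,R3,R5,R7,R8,R9}
Step 14: cancel R8 -> on_hand[A=21 B=30 C=17 D=24 E=24] avail[A=7 B=30 C=11 D=13 E=24] open={R10,R2,R3,R5,R7,R9}
Step 15: reserve R11 B 5 -> on_hand[A=21 B=30 C=17 D=24 E=24] avail[A=7 B=25 C=11 D=13 E=24] open={R10,R11,R2,R3,R5,R7,R9}

Answer: A: 7
B: 25
C: 11
D: 13
E: 24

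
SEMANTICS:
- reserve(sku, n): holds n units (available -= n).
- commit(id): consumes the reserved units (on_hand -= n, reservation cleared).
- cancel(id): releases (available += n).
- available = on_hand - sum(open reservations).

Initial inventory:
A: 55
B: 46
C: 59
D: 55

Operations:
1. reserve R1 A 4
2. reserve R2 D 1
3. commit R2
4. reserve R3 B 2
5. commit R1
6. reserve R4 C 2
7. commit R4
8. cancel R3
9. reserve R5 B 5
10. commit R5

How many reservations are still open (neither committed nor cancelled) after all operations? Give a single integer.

Step 1: reserve R1 A 4 -> on_hand[A=55 B=46 C=59 D=55] avail[A=51 B=46 C=59 D=55] open={R1}
Step 2: reserve R2 D 1 -> on_hand[A=55 B=46 C=59 D=55] avail[A=51 B=46 C=59 D=54] open={R1,R2}
Step 3: commit R2 -> on_hand[A=55 B=46 C=59 D=54] avail[A=51 B=46 C=59 D=54] open={R1}
Step 4: reserve R3 B 2 -> on_hand[A=55 B=46 C=59 D=54] avail[A=51 B=44 C=59 D=54] open={R1,R3}
Step 5: commit R1 -> on_hand[A=51 B=46 C=59 D=54] avail[A=51 B=44 C=59 D=54] open={R3}
Step 6: reserve R4 C 2 -> on_hand[A=51 B=46 C=59 D=54] avail[A=51 B=44 C=57 D=54] open={R3,R4}
Step 7: commit R4 -> on_hand[A=51 B=46 C=57 D=54] avail[A=51 B=44 C=57 D=54] open={R3}
Step 8: cancel R3 -> on_hand[A=51 B=46 C=57 D=54] avail[A=51 B=46 C=57 D=54] open={}
Step 9: reserve R5 B 5 -> on_hand[A=51 B=46 C=57 D=54] avail[A=51 B=41 C=57 D=54] open={R5}
Step 10: commit R5 -> on_hand[A=51 B=41 C=57 D=54] avail[A=51 B=41 C=57 D=54] open={}
Open reservations: [] -> 0

Answer: 0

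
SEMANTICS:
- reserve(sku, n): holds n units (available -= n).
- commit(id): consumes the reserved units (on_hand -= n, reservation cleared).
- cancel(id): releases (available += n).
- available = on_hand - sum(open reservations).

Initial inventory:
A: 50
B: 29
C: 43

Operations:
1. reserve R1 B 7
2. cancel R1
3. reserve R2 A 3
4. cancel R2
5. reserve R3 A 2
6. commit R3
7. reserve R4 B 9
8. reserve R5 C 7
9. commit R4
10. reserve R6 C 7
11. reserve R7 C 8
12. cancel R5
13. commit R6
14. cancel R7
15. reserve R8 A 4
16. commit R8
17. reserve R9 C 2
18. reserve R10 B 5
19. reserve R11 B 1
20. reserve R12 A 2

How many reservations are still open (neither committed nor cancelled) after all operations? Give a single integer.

Answer: 4

Derivation:
Step 1: reserve R1 B 7 -> on_hand[A=50 B=29 C=43] avail[A=50 B=22 C=43] open={R1}
Step 2: cancel R1 -> on_hand[A=50 B=29 C=43] avail[A=50 B=29 C=43] open={}
Step 3: reserve R2 A 3 -> on_hand[A=50 B=29 C=43] avail[A=47 B=29 C=43] open={R2}
Step 4: cancel R2 -> on_hand[A=50 B=29 C=43] avail[A=50 B=29 C=43] open={}
Step 5: reserve R3 A 2 -> on_hand[A=50 B=29 C=43] avail[A=48 B=29 C=43] open={R3}
Step 6: commit R3 -> on_hand[A=48 B=29 C=43] avail[A=48 B=29 C=43] open={}
Step 7: reserve R4 B 9 -> on_hand[A=48 B=29 C=43] avail[A=48 B=20 C=43] open={R4}
Step 8: reserve R5 C 7 -> on_hand[A=48 B=29 C=43] avail[A=48 B=20 C=36] open={R4,R5}
Step 9: commit R4 -> on_hand[A=48 B=20 C=43] avail[A=48 B=20 C=36] open={R5}
Step 10: reserve R6 C 7 -> on_hand[A=48 B=20 C=43] avail[A=48 B=20 C=29] open={R5,R6}
Step 11: reserve R7 C 8 -> on_hand[A=48 B=20 C=43] avail[A=48 B=20 C=21] open={R5,R6,R7}
Step 12: cancel R5 -> on_hand[A=48 B=20 C=43] avail[A=48 B=20 C=28] open={R6,R7}
Step 13: commit R6 -> on_hand[A=48 B=20 C=36] avail[A=48 B=20 C=28] open={R7}
Step 14: cancel R7 -> on_hand[A=48 B=20 C=36] avail[A=48 B=20 C=36] open={}
Step 15: reserve R8 A 4 -> on_hand[A=48 B=20 C=36] avail[A=44 B=20 C=36] open={R8}
Step 16: commit R8 -> on_hand[A=44 B=20 C=36] avail[A=44 B=20 C=36] open={}
Step 17: reserve R9 C 2 -> on_hand[A=44 B=20 C=36] avail[A=44 B=20 C=34] open={R9}
Step 18: reserve R10 B 5 -> on_hand[A=44 B=20 C=36] avail[A=44 B=15 C=34] open={R10,R9}
Step 19: reserve R11 B 1 -> on_hand[A=44 B=20 C=36] avail[A=44 B=14 C=34] open={R10,R11,R9}
Step 20: reserve R12 A 2 -> on_hand[A=44 B=20 C=36] avail[A=42 B=14 C=34] open={R10,R11,R12,R9}
Open reservations: ['R10', 'R11', 'R12', 'R9'] -> 4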